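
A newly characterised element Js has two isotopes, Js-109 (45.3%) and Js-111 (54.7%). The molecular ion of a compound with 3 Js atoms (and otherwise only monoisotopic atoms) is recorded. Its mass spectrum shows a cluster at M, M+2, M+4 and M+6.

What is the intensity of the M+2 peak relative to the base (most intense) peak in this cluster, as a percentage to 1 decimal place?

82.8%

Term probabilities: M 0.0930, M+2 0.3367, M+4 0.4066, M+6 0.1637. Base peak = M+4.
P(M+4) = C(3,2) × 0.453^1 × 0.547^2 = 3 × 0.4530 × 0.299209 = 0.406625 (base)
P(M+2) = C(3,1) × 0.453^2 × 0.547^1 = 3 × 0.205209 × 0.5470 = 0.336748
Relative intensity = 0.336748 / 0.406625 × 100 = 82.8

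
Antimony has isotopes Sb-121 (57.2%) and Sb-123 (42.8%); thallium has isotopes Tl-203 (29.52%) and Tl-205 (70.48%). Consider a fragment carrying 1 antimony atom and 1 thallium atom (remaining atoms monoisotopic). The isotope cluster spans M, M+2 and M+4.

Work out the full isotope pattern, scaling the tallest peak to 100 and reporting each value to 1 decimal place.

Antimony pattern (n=1): 0.5720 : 0.4280
Thallium pattern (n=1): 0.2952 : 0.7048
Convolve the two distributions (both contribute in 2-u steps):
  M: 0.5720×0.2952 = 0.168854
  M+2: 0.5720×0.7048 + 0.4280×0.2952 = 0.529491
  M+4: 0.4280×0.7048 = 0.301654
Scale to base peak (0.529491) = 100: 31.9 : 100.0 : 57.0

31.9 : 100.0 : 57.0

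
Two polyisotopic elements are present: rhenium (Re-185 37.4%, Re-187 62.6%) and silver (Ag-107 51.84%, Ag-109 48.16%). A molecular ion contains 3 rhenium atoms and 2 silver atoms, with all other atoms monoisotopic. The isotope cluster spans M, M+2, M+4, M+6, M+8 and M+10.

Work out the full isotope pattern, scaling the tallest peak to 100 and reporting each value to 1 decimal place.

4.1 : 27.9 : 75.5 : 100.0 : 64.8 : 16.4

Rhenium pattern (n=3): 0.05231362 : 0.26268713 : 0.43968487 : 0.24531438
Silver pattern (n=2): 0.26873856 : 0.49932288 : 0.23193856
Convolve the two distributions (both contribute in 2-u steps):
  M: 0.05231362×0.26873856 = 0.014059
  M+2: 0.05231362×0.49932288 + 0.26268713×0.26873856 = 0.096716
  M+4: 0.05231362×0.23193856 + 0.26268713×0.49932288 + 0.43968487×0.26873856 = 0.261460
  M+6: 0.26268713×0.23193856 + 0.43968487×0.49932288 + 0.24531438×0.26873856 = 0.346397
  M+8: 0.43968487×0.23193856 + 0.24531438×0.49932288 = 0.224471
  M+10: 0.24531438×0.23193856 = 0.056898
Scale to base peak (0.346397) = 100: 4.1 : 27.9 : 75.5 : 100.0 : 64.8 : 16.4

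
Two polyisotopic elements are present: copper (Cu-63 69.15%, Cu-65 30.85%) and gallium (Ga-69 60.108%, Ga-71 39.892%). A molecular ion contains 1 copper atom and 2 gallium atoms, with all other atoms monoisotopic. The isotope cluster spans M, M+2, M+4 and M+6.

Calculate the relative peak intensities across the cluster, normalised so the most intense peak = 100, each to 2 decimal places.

Copper pattern (n=1): 0.6915 : 0.3085
Gallium pattern (n=2): 0.36129717 : 0.47956567 : 0.15913717
Convolve the two distributions (both contribute in 2-u steps):
  M: 0.6915×0.36129717 = 0.249837
  M+2: 0.6915×0.47956567 + 0.3085×0.36129717 = 0.443080
  M+4: 0.6915×0.15913717 + 0.3085×0.47956567 = 0.257989
  M+6: 0.3085×0.15913717 = 0.049094
Scale to base peak (0.443080) = 100: 56.39 : 100.00 : 58.23 : 11.08

56.39 : 100.00 : 58.23 : 11.08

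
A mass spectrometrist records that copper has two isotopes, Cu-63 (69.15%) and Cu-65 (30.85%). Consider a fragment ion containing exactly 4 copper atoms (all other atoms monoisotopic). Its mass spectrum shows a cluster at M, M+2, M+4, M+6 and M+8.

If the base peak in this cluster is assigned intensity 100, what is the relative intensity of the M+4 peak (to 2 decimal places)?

66.92

Term probabilities: M 0.2286, M+2 0.4080, M+4 0.2731, M+6 0.0812, M+8 0.0091. Base peak = M+2.
P(M+2) = C(4,1) × 0.6915^3 × 0.3085^1 = 4 × 0.33065611 × 0.3085 = 0.408030 (base)
P(M+4) = C(4,2) × 0.6915^2 × 0.3085^2 = 6 × 0.47817225 × 0.09517225 = 0.273052
Relative intensity = 0.273052 / 0.408030 × 100 = 66.92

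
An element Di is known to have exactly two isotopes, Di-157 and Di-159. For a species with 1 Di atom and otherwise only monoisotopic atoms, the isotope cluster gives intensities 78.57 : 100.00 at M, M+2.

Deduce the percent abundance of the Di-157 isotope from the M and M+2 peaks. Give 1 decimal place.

Let p = fractional abundance of Di-157. I(M+2)/I(M) = [C(1,1)·p^0·(1−p)] / p^1 = 1·(1−p)/p = 100.00/78.57 = 1.2728
(1−p)/p = 1.2728/1 = 1.2728  ⇒  p = 1/(1 + 1.2728) = 0.4400
Di-157: 44.0%, Di-159: 56.0%.

44.0%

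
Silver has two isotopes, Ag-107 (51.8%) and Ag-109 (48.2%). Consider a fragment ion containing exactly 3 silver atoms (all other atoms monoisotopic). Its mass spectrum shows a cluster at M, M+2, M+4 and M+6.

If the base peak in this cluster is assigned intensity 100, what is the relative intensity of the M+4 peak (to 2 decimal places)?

Binomial terms of (0.518 + 0.482)^3: M 0.1390, M+2 0.3880, M+4 0.3610, M+6 0.1120 → M+2 is the base peak.
P(M+2) = C(3,1) × 0.518^2 × 0.482^1 = 3 × 0.268324 × 0.4820 = 0.387997 (base)
P(M+4) = C(3,2) × 0.518^1 × 0.482^2 = 3 × 0.5180 × 0.232324 = 0.361031
Relative intensity = 0.361031 / 0.387997 × 100 = 93.05

93.05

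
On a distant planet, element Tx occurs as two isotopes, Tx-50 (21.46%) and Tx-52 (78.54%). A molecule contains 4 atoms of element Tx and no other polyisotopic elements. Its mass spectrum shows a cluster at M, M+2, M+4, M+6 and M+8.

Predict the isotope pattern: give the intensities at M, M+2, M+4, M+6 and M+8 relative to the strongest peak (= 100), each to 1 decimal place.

The 4 Tx atoms are independent, so intensities follow the terms of (0.2146 + 0.7854)^4.
P(M) = 0.2146^4 = 0.002121
P(M+2) = 4 × 0.2146^3 × 0.7854^1 = 0.031048
P(M+4) = 6 × 0.2146^2 × 0.7854^2 = 0.170448
P(M+6) = 4 × 0.2146^1 × 0.7854^3 = 0.415875
P(M+8) = 0.7854^4 = 0.380508
The M+6 peak is largest (0.415875); scaling to 100 gives 0.5 : 7.5 : 41.0 : 100.0 : 91.5.

0.5 : 7.5 : 41.0 : 100.0 : 91.5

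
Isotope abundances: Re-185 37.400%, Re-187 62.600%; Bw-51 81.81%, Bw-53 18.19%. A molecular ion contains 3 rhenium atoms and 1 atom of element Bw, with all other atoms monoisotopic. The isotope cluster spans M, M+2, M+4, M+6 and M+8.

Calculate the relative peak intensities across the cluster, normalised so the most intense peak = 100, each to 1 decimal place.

Rhenium pattern (n=3): 0.05231362 : 0.26268713 : 0.43968487 : 0.24531438
Element Bw pattern (n=1): 0.8181 : 0.1819
Convolve the two distributions (both contribute in 2-u steps):
  M: 0.05231362×0.8181 = 0.042798
  M+2: 0.05231362×0.1819 + 0.26268713×0.8181 = 0.224420
  M+4: 0.26268713×0.1819 + 0.43968487×0.8181 = 0.407489
  M+6: 0.43968487×0.1819 + 0.24531438×0.8181 = 0.280670
  M+8: 0.24531438×0.1819 = 0.044623
Scale to base peak (0.407489) = 100: 10.5 : 55.1 : 100.0 : 68.9 : 11.0

10.5 : 55.1 : 100.0 : 68.9 : 11.0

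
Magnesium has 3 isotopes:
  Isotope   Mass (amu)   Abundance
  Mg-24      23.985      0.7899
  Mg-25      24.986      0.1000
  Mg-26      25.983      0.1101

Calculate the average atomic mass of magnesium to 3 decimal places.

The abundance-weighted mean is 0.7899 × 23.985 + 0.1000 × 24.986 + 0.1101 × 25.983
= 18.9458 + 2.4986 + 2.8607 = 24.3051 amu

24.305 amu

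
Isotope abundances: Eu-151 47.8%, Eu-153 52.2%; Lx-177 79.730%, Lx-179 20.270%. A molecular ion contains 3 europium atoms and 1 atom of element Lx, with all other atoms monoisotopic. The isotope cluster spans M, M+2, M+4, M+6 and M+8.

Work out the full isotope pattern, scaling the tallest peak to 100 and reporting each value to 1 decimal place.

Europium pattern (n=3): 0.10921535 : 0.35780594 : 0.39074206 : 0.14223665
Element Lx pattern (n=1): 0.7973 : 0.2027
Convolve the two distributions (both contribute in 2-u steps):
  M: 0.10921535×0.7973 = 0.087077
  M+2: 0.10921535×0.2027 + 0.35780594×0.7973 = 0.307417
  M+4: 0.35780594×0.2027 + 0.39074206×0.7973 = 0.384066
  M+6: 0.39074206×0.2027 + 0.14223665×0.7973 = 0.192609
  M+8: 0.14223665×0.2027 = 0.028831
Scale to base peak (0.384066) = 100: 22.7 : 80.0 : 100.0 : 50.1 : 7.5

22.7 : 80.0 : 100.0 : 50.1 : 7.5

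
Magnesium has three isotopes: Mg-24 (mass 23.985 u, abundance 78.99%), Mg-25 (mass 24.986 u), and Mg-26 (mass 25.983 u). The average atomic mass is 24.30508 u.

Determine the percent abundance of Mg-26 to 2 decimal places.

The remaining 21.01% is split between Mg-25 (fraction x) and Mg-26 (fraction 0.2101 − x).
Substituting: 24.986x + 25.983(0.2101 − x) = 5.3593285
(24.986 − 25.983)x = -0.0996998  ⇒  x = 0.10000, y = 0.11010
Mg-25: 10.00%, Mg-26: 11.01%.

11.01%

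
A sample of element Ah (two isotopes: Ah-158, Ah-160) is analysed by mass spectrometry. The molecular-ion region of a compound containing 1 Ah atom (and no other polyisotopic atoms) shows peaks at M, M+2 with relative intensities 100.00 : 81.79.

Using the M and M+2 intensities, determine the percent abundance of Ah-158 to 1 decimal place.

55.0%

Write p for the Ah-158 fraction. I(M+2)/I(M) = [C(1,1)·p^0·(1−p)] / p^1 = 1·(1−p)/p = 81.79/100.00 = 0.8179
(1−p)/p = 0.8179/1 = 0.8179  ⇒  p = 1/(1 + 0.8179) = 0.5501
Ah-158: 55.0%, Ah-160: 45.0%.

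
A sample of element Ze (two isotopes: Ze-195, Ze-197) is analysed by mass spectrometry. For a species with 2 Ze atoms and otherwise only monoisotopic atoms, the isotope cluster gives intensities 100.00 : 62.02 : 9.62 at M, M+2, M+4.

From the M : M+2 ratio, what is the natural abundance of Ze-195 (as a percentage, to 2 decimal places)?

If p is the fraction of Ze that is Ze-195, then I(M+2)/I(M) = [C(2,1)·p^1·(1−p)] / p^2 = 2·(1−p)/p = 62.02/100.00 = 0.6202
(1−p)/p = 0.6202/2 = 0.3101  ⇒  p = 1/(1 + 0.3101) = 0.7633
Ze-195: 76.33%, Ze-197: 23.67%.

76.33%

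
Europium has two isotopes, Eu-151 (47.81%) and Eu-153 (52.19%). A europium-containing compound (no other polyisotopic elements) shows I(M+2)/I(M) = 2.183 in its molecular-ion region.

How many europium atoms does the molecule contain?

With n Eu atoms, P(M+2)/P(M) = C(n,1)·p^(n−1)q / p^n = n·q/p = n · 0.5219/0.4781.
n = 2.183 × 0.4781/0.5219 = 2.00 ≈ 2

2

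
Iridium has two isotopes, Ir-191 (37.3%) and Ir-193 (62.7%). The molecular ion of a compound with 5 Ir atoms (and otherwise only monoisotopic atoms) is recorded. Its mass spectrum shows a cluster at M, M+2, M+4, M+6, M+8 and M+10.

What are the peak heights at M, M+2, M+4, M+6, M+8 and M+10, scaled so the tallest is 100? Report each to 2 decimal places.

Each Ir atom is independently Ir-191 (p = 0.373) or Ir-193 (q = 0.627); the cluster is the binomial expansion (p + q)^5.
P(M) = 0.373^5 = 0.007220
P(M+2) = 5 × 0.373^4 × 0.627^1 = 0.060684
P(M+4) = 10 × 0.373^3 × 0.627^2 = 0.204015
P(M+6) = 10 × 0.373^2 × 0.627^3 = 0.342942
P(M+8) = 5 × 0.373^1 × 0.627^4 = 0.288237
P(M+10) = 0.627^5 = 0.096903
The M+6 peak is largest (0.342942); scaling to 100 gives 2.11 : 17.70 : 59.49 : 100.00 : 84.05 : 28.26.

2.11 : 17.70 : 59.49 : 100.00 : 84.05 : 28.26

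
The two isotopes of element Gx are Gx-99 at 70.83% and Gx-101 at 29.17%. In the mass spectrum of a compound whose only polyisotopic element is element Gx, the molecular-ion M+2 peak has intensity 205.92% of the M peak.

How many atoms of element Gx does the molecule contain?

5

With n Gx atoms, P(M+2)/P(M) = C(n,1)·p^(n−1)q / p^n = n·q/p = n · 0.2917/0.7083.
n = 2.0592 × 0.7083/0.2917 = 5.00 ≈ 5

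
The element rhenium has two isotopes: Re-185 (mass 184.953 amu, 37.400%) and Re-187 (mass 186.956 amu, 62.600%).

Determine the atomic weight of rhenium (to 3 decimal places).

Weight each isotope mass by its fractional abundance: 0.37400 × 184.953 + 0.62600 × 186.956
= 69.1724 + 117.0345 = 186.2069 amu

186.207 amu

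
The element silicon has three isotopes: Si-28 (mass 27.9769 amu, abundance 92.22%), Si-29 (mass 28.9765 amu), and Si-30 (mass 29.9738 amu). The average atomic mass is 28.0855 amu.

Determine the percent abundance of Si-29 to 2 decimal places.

4.69%

The remaining 7.78% is split between Si-29 (fraction x) and Si-30 (fraction 0.0778 − x).
Substituting: 28.9765x + 29.9738(0.0778 − x) = 2.28520282
(28.9765 − 29.9738)x = -0.04675882  ⇒  x = 0.04689, y = 0.03091
Si-29: 4.69%, Si-30: 3.09%.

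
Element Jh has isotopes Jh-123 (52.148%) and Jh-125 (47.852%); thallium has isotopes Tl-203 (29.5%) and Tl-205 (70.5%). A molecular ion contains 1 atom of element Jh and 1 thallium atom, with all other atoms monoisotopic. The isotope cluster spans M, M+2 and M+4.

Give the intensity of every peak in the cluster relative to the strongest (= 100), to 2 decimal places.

Element Jh pattern (n=1): 0.52148 : 0.47852
Thallium pattern (n=1): 0.2950 : 0.7050
Convolve the two distributions (both contribute in 2-u steps):
  M: 0.52148×0.2950 = 0.153837
  M+2: 0.52148×0.7050 + 0.47852×0.2950 = 0.508807
  M+4: 0.47852×0.7050 = 0.337357
Scale to base peak (0.508807) = 100: 30.23 : 100.00 : 66.30

30.23 : 100.00 : 66.30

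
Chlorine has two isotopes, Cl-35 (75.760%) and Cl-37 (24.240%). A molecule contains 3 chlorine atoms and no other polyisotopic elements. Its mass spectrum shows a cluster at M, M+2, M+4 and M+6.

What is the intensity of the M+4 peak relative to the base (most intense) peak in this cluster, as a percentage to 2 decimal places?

30.71%

Binomial terms of (0.75760 + 0.24240)^3: M 0.4348, M+2 0.4174, M+4 0.1335, M+6 0.0142 → M is the base peak.
P(M) = C(3,0) × 0.75760^3 × 0.24240^0 = 1 × 0.4348304 × 1.0000 = 0.434830 (base)
P(M+4) = C(3,2) × 0.75760^1 × 0.24240^2 = 3 × 0.7576 × 0.05875776 = 0.133545
Relative intensity = 0.133545 / 0.434830 × 100 = 30.71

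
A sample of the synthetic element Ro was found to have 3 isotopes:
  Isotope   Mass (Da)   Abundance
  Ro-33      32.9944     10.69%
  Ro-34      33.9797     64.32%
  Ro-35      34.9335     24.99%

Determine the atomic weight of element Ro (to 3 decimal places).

The abundance-weighted mean is 0.1069 × 32.9944 + 0.6432 × 33.9797 + 0.2499 × 34.9335
= 3.52710 + 21.85574 + 8.72988 = 34.11272 Da

34.113 Da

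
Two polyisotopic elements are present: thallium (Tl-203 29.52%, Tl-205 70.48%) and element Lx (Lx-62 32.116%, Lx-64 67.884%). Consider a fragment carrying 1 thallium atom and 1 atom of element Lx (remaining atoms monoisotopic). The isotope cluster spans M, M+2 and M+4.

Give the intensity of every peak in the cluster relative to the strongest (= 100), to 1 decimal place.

19.8 : 89.2 : 100.0

Thallium pattern (n=1): 0.2952 : 0.7048
Element Lx pattern (n=1): 0.32116 : 0.67884
Convolve the two distributions (both contribute in 2-u steps):
  M: 0.2952×0.32116 = 0.094806
  M+2: 0.2952×0.67884 + 0.7048×0.32116 = 0.426747
  M+4: 0.7048×0.67884 = 0.478446
Scale to base peak (0.478446) = 100: 19.8 : 89.2 : 100.0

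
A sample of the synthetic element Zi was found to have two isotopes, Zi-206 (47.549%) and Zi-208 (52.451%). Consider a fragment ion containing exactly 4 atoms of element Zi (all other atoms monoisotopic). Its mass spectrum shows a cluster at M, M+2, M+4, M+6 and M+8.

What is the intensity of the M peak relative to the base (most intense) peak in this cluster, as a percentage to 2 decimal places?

Binomial terms of (0.47549 + 0.52451)^4: M 0.0511, M+2 0.2255, M+4 0.3732, M+6 0.2744, M+8 0.0757 → M+4 is the base peak.
P(M+4) = C(4,2) × 0.47549^2 × 0.52451^2 = 6 × 0.22609074 × 0.27511074 = 0.373200 (base)
P(M) = C(4,0) × 0.47549^4 × 0.52451^0 = 1 × 0.05111702 × 1.0000 = 0.051117
Relative intensity = 0.051117 / 0.373200 × 100 = 13.70

13.70%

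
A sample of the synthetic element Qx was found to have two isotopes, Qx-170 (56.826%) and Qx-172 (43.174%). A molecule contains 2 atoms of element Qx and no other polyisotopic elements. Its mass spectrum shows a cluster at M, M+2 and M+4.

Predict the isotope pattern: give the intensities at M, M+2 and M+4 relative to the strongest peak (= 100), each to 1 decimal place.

Expanding (0.56826 + 0.43174)^2:
P(M) = 0.56826^2 = 0.322919
P(M+2) = 2 × 0.56826^1 × 0.43174^1 = 0.490681
P(M+4) = 0.43174^2 = 0.186399
The M+2 peak is largest (0.490681); scaling to 100 gives 65.8 : 100.0 : 38.0.

65.8 : 100.0 : 38.0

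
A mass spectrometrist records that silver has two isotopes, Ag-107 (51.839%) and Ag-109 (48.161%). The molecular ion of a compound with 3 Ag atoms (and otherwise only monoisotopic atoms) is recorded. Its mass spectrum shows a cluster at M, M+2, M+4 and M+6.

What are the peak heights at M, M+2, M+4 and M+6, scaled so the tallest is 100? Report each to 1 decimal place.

Each Ag atom is independently Ag-107 (p = 0.51839) or Ag-109 (q = 0.48161); the cluster is the binomial expansion (p + q)^3.
P(M) = 0.51839^3 = 0.139306
P(M+2) = 3 × 0.51839^2 × 0.48161^1 = 0.388267
P(M+4) = 3 × 0.51839^1 × 0.48161^2 = 0.360719
P(M+6) = 0.48161^3 = 0.111709
The M+2 peak is largest (0.388267); scaling to 100 gives 35.9 : 100.0 : 92.9 : 28.8.

35.9 : 100.0 : 92.9 : 28.8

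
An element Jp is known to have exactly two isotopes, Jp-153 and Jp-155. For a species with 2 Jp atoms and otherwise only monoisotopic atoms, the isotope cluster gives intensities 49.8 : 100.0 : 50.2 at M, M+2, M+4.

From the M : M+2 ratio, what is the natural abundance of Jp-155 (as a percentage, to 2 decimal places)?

Write p for the Jp-153 fraction. I(M+2)/I(M) = [C(2,1)·p^1·(1−p)] / p^2 = 2·(1−p)/p = 100.0/49.8 = 2.0080
(1−p)/p = 2.0080/2 = 1.0040  ⇒  p = 1/(1 + 1.0040) = 0.4990
Jp-153: 49.90%, Jp-155: 50.10%.

50.10%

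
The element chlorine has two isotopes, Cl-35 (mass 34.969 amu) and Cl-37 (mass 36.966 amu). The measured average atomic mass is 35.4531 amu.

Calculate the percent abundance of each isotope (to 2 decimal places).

Cl-35: 75.76%, Cl-37: 24.24%

Let x be the fractional abundance of Cl-35; then Cl-37 has abundance 1 − x.
34.969·x + 36.966·(1 − x) = 35.4531
(34.969 − 36.966)·x = 35.4531 − 36.966
x = -1.5129 / -1.997 = 0.75759 → 75.76% Cl-35, 24.24% Cl-37.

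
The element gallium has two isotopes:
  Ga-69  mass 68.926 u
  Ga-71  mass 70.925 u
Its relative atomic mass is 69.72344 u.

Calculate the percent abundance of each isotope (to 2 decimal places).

Ga-69: 60.11%, Ga-71: 39.89%

With x = fraction of Ga-69 (so Ga-71 is 1 − x):
68.926·x + 70.925·(1 − x) = 69.72344
(68.926 − 70.925)·x = 69.72344 − 70.925
x = -1.20156 / -1.999 = 0.60108 → 60.11% Ga-69, 39.89% Ga-71.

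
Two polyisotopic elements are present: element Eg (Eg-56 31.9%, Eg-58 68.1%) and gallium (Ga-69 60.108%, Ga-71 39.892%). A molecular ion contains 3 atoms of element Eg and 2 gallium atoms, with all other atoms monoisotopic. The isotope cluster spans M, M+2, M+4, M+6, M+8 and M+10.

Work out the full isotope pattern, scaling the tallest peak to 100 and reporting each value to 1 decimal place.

3.3 : 25.2 : 73.7 : 100.0 : 61.7 : 14.0

Element Eg pattern (n=3): 0.03246176 : 0.20789772 : 0.44381928 : 0.31582124
Gallium pattern (n=2): 0.36129717 : 0.47956567 : 0.15913717
Convolve the two distributions (both contribute in 2-u steps):
  M: 0.03246176×0.36129717 = 0.011728
  M+2: 0.03246176×0.47956567 + 0.20789772×0.36129717 = 0.090680
  M+4: 0.03246176×0.15913717 + 0.20789772×0.47956567 + 0.44381928×0.36129717 = 0.265217
  M+6: 0.20789772×0.15913717 + 0.44381928×0.47956567 + 0.31582124×0.36129717 = 0.360030
  M+8: 0.44381928×0.15913717 + 0.31582124×0.47956567 = 0.222085
  M+10: 0.31582124×0.15913717 = 0.050259
Scale to base peak (0.360030) = 100: 3.3 : 25.2 : 73.7 : 100.0 : 61.7 : 14.0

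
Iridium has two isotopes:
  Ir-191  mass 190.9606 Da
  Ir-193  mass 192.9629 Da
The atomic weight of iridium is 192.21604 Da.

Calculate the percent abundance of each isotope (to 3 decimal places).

Ir-191: 37.300%, Ir-193: 62.700%

Let x be the fractional abundance of Ir-191; then Ir-193 has abundance 1 − x.
190.9606·x + 192.9629·(1 − x) = 192.21604
(190.9606 − 192.9629)·x = 192.21604 − 192.9629
x = -0.74686 / -2.0023 = 0.37300 → 37.300% Ir-191, 62.700% Ir-193.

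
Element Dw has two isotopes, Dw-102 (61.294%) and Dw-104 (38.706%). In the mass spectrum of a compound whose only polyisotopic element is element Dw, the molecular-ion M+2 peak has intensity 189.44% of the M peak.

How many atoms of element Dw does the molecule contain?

With n Dw atoms, P(M+2)/P(M) = C(n,1)·p^(n−1)q / p^n = n·q/p = n · 0.38706/0.61294.
n = 1.8944 × 0.61294/0.38706 = 3.00 ≈ 3

3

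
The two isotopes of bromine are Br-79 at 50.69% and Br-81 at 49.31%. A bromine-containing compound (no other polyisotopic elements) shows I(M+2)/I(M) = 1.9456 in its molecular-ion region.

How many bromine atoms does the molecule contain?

For n independent Br atoms, I(M+2)/I(M) = n · (abundance Br-81) / (abundance Br-79) = n · 0.4931/0.5069.
n = 1.9456 × 0.5069/0.4931 = 2.00 ≈ 2

2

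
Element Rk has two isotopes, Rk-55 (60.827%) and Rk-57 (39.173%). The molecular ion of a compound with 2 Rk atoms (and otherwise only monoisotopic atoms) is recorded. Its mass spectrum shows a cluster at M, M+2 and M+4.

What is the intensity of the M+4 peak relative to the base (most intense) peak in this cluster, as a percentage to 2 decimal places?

32.20%

Binomial terms of (0.60827 + 0.39173)^2: M 0.3700, M+2 0.4766, M+4 0.1535 → M+2 is the base peak.
P(M+2) = C(2,1) × 0.60827^1 × 0.39173^1 = 2 × 0.60827 × 0.39173 = 0.476555 (base)
P(M+4) = C(2,2) × 0.60827^0 × 0.39173^2 = 1 × 1.0000 × 0.15345239 = 0.153452
Relative intensity = 0.153452 / 0.476555 × 100 = 32.20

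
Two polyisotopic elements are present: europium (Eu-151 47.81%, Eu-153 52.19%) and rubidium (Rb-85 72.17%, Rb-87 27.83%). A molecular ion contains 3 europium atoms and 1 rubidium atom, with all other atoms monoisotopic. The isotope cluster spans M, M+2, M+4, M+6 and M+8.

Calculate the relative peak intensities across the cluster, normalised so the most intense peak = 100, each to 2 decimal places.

20.67 : 75.67 : 100.00 : 55.38 : 10.37

Europium pattern (n=3): 0.10928391 : 0.3578871 : 0.39067407 : 0.14215492
Rubidium pattern (n=1): 0.7217 : 0.2783
Convolve the two distributions (both contribute in 2-u steps):
  M: 0.10928391×0.7217 = 0.078870
  M+2: 0.10928391×0.2783 + 0.3578871×0.7217 = 0.288701
  M+4: 0.3578871×0.2783 + 0.39067407×0.7217 = 0.381549
  M+6: 0.39067407×0.2783 + 0.14215492×0.7217 = 0.211318
  M+8: 0.14215492×0.2783 = 0.039562
Scale to base peak (0.381549) = 100: 20.67 : 75.67 : 100.00 : 55.38 : 10.37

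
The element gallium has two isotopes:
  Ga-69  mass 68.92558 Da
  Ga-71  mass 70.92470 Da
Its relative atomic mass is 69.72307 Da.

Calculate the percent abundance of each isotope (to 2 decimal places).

Ga-69: 60.11%, Ga-71: 39.89%

With x = fraction of Ga-69 (so Ga-71 is 1 − x):
68.92558·x + 70.92470·(1 − x) = 69.72307
(68.92558 − 70.92470)·x = 69.72307 − 70.92470
x = -1.20163 / -1.99912 = 0.60108 → 60.11% Ga-69, 39.89% Ga-71.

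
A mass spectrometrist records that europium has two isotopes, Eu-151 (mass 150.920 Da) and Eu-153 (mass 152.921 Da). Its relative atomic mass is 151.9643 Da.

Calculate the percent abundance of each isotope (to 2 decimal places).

Eu-151: 47.81%, Eu-153: 52.19%

With x = fraction of Eu-151 (so Eu-153 is 1 − x):
150.920·x + 152.921·(1 − x) = 151.9643
(150.920 − 152.921)·x = 151.9643 − 152.921
x = -0.9567 / -2.001 = 0.47811 → 47.81% Eu-151, 52.19% Eu-153.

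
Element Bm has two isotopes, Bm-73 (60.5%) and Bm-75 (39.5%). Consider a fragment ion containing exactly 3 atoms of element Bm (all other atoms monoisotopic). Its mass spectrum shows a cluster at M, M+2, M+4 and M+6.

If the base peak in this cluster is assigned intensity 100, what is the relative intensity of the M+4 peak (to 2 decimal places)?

Term probabilities: M 0.2214, M+2 0.4337, M+4 0.2832, M+6 0.0616. Base peak = M+2.
P(M+2) = C(3,1) × 0.605^2 × 0.395^1 = 3 × 0.366025 × 0.3950 = 0.433740 (base)
P(M+4) = C(3,2) × 0.605^1 × 0.395^2 = 3 × 0.6050 × 0.156025 = 0.283185
Relative intensity = 0.283185 / 0.433740 × 100 = 65.29

65.29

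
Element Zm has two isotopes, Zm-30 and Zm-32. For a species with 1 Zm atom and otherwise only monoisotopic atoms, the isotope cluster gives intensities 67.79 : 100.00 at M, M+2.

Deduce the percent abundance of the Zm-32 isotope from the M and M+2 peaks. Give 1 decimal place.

59.6%

Let p = fractional abundance of Zm-30. I(M+2)/I(M) = [C(1,1)·p^0·(1−p)] / p^1 = 1·(1−p)/p = 100.00/67.79 = 1.4751
(1−p)/p = 1.4751/1 = 1.4751  ⇒  p = 1/(1 + 1.4751) = 0.4040
Zm-30: 40.4%, Zm-32: 59.6%.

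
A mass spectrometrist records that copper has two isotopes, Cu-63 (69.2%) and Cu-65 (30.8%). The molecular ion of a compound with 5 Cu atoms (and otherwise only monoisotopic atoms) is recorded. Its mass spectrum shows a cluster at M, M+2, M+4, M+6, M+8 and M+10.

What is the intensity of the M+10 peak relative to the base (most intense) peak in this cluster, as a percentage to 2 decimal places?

0.78%

Binomial terms of (0.692 + 0.308)^5: M 0.1587, M+2 0.3531, M+4 0.3144, M+6 0.1399, M+8 0.0311, M+10 0.0028 → M+2 is the base peak.
P(M+2) = C(5,1) × 0.692^4 × 0.308^1 = 5 × 0.22931073 × 0.3080 = 0.353139 (base)
P(M+10) = C(5,5) × 0.692^0 × 0.308^5 = 1 × 1.0000 × 0.00277175 = 0.002772
Relative intensity = 0.002772 / 0.353139 × 100 = 0.78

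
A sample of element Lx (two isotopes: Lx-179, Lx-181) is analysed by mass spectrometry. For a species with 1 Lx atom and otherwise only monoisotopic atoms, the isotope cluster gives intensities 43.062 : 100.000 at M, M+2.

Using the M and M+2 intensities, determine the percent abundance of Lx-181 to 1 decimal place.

If p is the fraction of Lx that is Lx-179, then I(M+2)/I(M) = [C(1,1)·p^0·(1−p)] / p^1 = 1·(1−p)/p = 100.000/43.062 = 2.3222
(1−p)/p = 2.3222/1 = 2.3222  ⇒  p = 1/(1 + 2.3222) = 0.3010
Lx-179: 30.1%, Lx-181: 69.9%.

69.9%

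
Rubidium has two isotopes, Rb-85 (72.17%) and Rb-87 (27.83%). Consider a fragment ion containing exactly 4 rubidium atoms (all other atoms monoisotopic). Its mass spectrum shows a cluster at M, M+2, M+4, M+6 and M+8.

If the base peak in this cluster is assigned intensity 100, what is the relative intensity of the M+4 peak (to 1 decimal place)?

(0.7217 + 0.2783)^4 gives M 0.2713, M+2 0.4184, M+4 0.2420, M+6 0.0622, M+8 0.0060; the largest is M+2.
P(M+2) = C(4,1) × 0.7217^3 × 0.2783^1 = 4 × 0.37589809 × 0.2783 = 0.418450 (base)
P(M+4) = C(4,2) × 0.7217^2 × 0.2783^2 = 6 × 0.52085089 × 0.07745089 = 0.242042
Relative intensity = 0.242042 / 0.418450 × 100 = 57.8

57.8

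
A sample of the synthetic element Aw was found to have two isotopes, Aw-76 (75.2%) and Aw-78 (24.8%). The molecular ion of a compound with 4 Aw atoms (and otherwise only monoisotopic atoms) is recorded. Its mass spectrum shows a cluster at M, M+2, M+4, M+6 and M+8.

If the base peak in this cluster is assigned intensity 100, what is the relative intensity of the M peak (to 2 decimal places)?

Binomial terms of (0.752 + 0.248)^4: M 0.3198, M+2 0.4219, M+4 0.2087, M+6 0.0459, M+8 0.0038 → M+2 is the base peak.
P(M+2) = C(4,1) × 0.752^3 × 0.248^1 = 4 × 0.42525901 × 0.2480 = 0.421857 (base)
P(M) = C(4,0) × 0.752^4 × 0.248^0 = 1 × 0.31979477 × 1.0000 = 0.319795
Relative intensity = 0.319795 / 0.421857 × 100 = 75.81

75.81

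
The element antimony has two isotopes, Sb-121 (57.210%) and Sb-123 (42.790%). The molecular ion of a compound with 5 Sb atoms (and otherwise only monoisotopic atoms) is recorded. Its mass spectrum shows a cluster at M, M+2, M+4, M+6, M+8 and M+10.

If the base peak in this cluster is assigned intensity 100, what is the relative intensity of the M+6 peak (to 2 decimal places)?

(0.57210 + 0.42790)^5 gives M 0.0613, M+2 0.2292, M+4 0.3428, M+6 0.2564, M+8 0.0959, M+10 0.0143; the largest is M+4.
P(M+4) = C(5,2) × 0.57210^3 × 0.42790^2 = 10 × 0.18724742 × 0.18309841 = 0.342847 (base)
P(M+6) = C(5,3) × 0.57210^2 × 0.42790^3 = 10 × 0.32729841 × 0.07834781 = 0.256431
Relative intensity = 0.256431 / 0.342847 × 100 = 74.79

74.79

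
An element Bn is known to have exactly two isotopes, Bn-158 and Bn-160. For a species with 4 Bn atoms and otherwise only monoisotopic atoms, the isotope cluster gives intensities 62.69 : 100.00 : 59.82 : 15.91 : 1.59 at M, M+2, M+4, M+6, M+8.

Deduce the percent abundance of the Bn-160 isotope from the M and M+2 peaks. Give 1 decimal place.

If p is the fraction of Bn that is Bn-158, then I(M+2)/I(M) = [C(4,1)·p^3·(1−p)] / p^4 = 4·(1−p)/p = 100.00/62.69 = 1.5952
(1−p)/p = 1.5952/4 = 0.3988  ⇒  p = 1/(1 + 0.3988) = 0.7149
Bn-158: 71.5%, Bn-160: 28.5%.

28.5%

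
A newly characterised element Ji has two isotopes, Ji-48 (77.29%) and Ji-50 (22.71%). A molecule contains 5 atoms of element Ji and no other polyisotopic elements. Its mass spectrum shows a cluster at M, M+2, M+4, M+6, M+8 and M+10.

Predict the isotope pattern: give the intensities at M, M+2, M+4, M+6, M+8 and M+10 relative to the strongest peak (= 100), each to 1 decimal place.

68.1 : 100.0 : 58.8 : 17.3 : 2.5 : 0.1

The 5 Ji atoms are independent, so intensities follow the terms of (0.7729 + 0.2271)^5.
P(M) = 0.7729^5 = 0.275814
P(M+2) = 5 × 0.7729^4 × 0.2271^1 = 0.405210
P(M+4) = 10 × 0.7729^3 × 0.2271^2 = 0.238125
P(M+6) = 10 × 0.7729^2 × 0.2271^3 = 0.069968
P(M+8) = 5 × 0.7729^1 × 0.2271^4 = 0.010279
P(M+10) = 0.2271^5 = 0.000604
The M+2 peak is largest (0.405210); scaling to 100 gives 68.1 : 100.0 : 58.8 : 17.3 : 2.5 : 0.1.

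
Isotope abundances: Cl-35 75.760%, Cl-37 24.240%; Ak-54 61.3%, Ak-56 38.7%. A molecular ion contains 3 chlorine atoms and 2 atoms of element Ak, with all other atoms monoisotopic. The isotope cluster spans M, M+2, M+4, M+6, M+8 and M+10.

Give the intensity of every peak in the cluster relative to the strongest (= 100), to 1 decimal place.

Chlorine pattern (n=3): 0.4348304 : 0.41738208 : 0.13354464 : 0.01424288
Element Ak pattern (n=2): 0.375769 : 0.474462 : 0.149769
Convolve the two distributions (both contribute in 2-u steps):
  M: 0.4348304×0.375769 = 0.163396
  M+2: 0.4348304×0.474462 + 0.41738208×0.375769 = 0.363150
  M+4: 0.4348304×0.149769 + 0.41738208×0.474462 + 0.13354464×0.375769 = 0.313338
  M+6: 0.41738208×0.149769 + 0.13354464×0.474462 + 0.01424288×0.375769 = 0.131225
  M+8: 0.13354464×0.149769 + 0.01424288×0.474462 = 0.026759
  M+10: 0.01424288×0.149769 = 0.002133
Scale to base peak (0.363150) = 100: 45.0 : 100.0 : 86.3 : 36.1 : 7.4 : 0.6

45.0 : 100.0 : 86.3 : 36.1 : 7.4 : 0.6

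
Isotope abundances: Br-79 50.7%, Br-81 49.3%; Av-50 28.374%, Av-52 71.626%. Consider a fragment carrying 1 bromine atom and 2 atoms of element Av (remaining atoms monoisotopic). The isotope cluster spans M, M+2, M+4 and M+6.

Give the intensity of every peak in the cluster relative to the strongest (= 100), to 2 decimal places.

8.86 : 53.37 : 100.00 : 54.92

Bromine pattern (n=1): 0.5070 : 0.4930
Element Av pattern (n=2): 0.08050839 : 0.40646322 : 0.51302839
Convolve the two distributions (both contribute in 2-u steps):
  M: 0.5070×0.08050839 = 0.040818
  M+2: 0.5070×0.40646322 + 0.4930×0.08050839 = 0.245767
  M+4: 0.5070×0.51302839 + 0.4930×0.40646322 = 0.460492
  M+6: 0.4930×0.51302839 = 0.252923
Scale to base peak (0.460492) = 100: 8.86 : 53.37 : 100.00 : 54.92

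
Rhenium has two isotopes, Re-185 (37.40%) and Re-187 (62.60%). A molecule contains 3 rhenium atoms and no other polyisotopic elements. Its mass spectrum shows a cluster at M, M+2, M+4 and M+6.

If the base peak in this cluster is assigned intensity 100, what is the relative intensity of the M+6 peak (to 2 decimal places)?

Binomial terms of (0.3740 + 0.6260)^3: M 0.0523, M+2 0.2627, M+4 0.4397, M+6 0.2453 → M+4 is the base peak.
P(M+4) = C(3,2) × 0.3740^1 × 0.6260^2 = 3 × 0.3740 × 0.391876 = 0.439685 (base)
P(M+6) = C(3,3) × 0.3740^0 × 0.6260^3 = 1 × 1.0000 × 0.24531438 = 0.245314
Relative intensity = 0.245314 / 0.439685 × 100 = 55.79

55.79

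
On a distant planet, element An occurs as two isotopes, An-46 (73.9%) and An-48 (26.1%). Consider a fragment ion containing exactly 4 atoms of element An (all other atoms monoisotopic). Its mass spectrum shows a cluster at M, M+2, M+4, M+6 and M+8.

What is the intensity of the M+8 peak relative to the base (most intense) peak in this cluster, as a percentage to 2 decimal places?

1.10%

Binomial terms of (0.739 + 0.261)^4: M 0.2982, M+2 0.4213, M+4 0.2232, M+6 0.0526, M+8 0.0046 → M+2 is the base peak.
P(M+2) = C(4,1) × 0.739^3 × 0.261^1 = 4 × 0.40358342 × 0.2610 = 0.421341 (base)
P(M+8) = C(4,4) × 0.739^0 × 0.261^4 = 1 × 1.0000 × 0.00464047 = 0.004640
Relative intensity = 0.004640 / 0.421341 × 100 = 1.10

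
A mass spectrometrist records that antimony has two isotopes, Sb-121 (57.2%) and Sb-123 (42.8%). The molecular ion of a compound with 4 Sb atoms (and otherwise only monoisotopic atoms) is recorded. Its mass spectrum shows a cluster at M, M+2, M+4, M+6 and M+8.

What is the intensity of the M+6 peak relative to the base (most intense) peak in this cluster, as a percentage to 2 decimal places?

Term probabilities: M 0.1070, M+2 0.3204, M+4 0.3596, M+6 0.1794, M+8 0.0336. Base peak = M+4.
P(M+4) = C(4,2) × 0.572^2 × 0.428^2 = 6 × 0.327184 × 0.183184 = 0.359609 (base)
P(M+6) = C(4,3) × 0.572^1 × 0.428^3 = 4 × 0.5720 × 0.07840275 = 0.179385
Relative intensity = 0.179385 / 0.359609 × 100 = 49.88

49.88%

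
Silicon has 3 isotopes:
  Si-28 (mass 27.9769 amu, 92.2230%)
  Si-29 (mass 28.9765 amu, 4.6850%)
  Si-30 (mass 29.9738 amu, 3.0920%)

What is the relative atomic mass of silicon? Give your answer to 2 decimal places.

Weight each isotope mass by its fractional abundance: 0.922230 × 27.9769 + 0.046850 × 28.9765 + 0.030920 × 29.9738
= 25.80114 + 1.35755 + 0.92679 = 28.08548 amu

28.09 amu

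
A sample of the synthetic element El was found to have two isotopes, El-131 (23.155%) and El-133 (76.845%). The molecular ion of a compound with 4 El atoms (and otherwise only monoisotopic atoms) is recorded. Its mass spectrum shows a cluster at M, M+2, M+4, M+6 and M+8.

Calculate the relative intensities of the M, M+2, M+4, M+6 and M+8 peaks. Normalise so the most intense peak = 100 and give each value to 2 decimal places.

0.68 : 9.08 : 45.20 : 100.00 : 82.97

Each El atom is independently El-131 (p = 0.23155) or El-133 (q = 0.76845); the cluster is the binomial expansion (p + q)^4.
P(M) = 0.23155^4 = 0.002875
P(M+2) = 4 × 0.23155^3 × 0.76845^1 = 0.038160
P(M+4) = 6 × 0.23155^2 × 0.76845^2 = 0.189964
P(M+6) = 4 × 0.23155^1 × 0.76845^3 = 0.420292
P(M+8) = 0.76845^4 = 0.348708
The M+6 peak is largest (0.420292); scaling to 100 gives 0.68 : 9.08 : 45.20 : 100.00 : 82.97.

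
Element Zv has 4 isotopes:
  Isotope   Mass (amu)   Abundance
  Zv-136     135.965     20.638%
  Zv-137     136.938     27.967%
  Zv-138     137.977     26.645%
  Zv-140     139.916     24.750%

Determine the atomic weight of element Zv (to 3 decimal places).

The abundance-weighted mean is 0.20638 × 135.965 + 0.27967 × 136.938 + 0.26645 × 137.977 + 0.24750 × 139.916
= 28.0605 + 38.2975 + 36.7640 + 34.6292 = 137.7512 amu

137.751 amu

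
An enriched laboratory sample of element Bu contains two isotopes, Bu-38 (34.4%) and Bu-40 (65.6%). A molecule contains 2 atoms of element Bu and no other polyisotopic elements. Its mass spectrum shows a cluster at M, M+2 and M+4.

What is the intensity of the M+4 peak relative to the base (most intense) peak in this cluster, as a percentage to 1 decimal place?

Term probabilities: M 0.1183, M+2 0.4513, M+4 0.4303. Base peak = M+2.
P(M+2) = C(2,1) × 0.344^1 × 0.656^1 = 2 × 0.3440 × 0.6560 = 0.451328 (base)
P(M+4) = C(2,2) × 0.344^0 × 0.656^2 = 1 × 1.0000 × 0.430336 = 0.430336
Relative intensity = 0.430336 / 0.451328 × 100 = 95.3

95.3%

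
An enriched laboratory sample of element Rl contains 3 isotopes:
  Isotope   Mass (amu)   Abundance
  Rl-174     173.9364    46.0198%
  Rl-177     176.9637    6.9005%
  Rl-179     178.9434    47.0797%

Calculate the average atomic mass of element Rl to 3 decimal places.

Average mass = Σ (abundance × isotope mass) = 0.460198 × 173.9364 + 0.069005 × 176.9637 + 0.470797 × 178.9434
= 80.04518 + 12.21138 + 84.24602 = 176.50258 amu

176.503 amu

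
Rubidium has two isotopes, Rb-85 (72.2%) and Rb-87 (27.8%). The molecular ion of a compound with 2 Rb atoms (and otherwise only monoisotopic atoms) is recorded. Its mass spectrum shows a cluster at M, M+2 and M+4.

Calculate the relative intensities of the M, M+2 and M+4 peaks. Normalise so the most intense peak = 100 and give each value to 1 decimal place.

The 2 Rb atoms are independent, so intensities follow the terms of (0.722 + 0.278)^2.
P(M) = 0.722^2 = 0.521284
P(M+2) = 2 × 0.722^1 × 0.278^1 = 0.401432
P(M+4) = 0.278^2 = 0.077284
The M peak is largest (0.521284); scaling to 100 gives 100.0 : 77.0 : 14.8.

100.0 : 77.0 : 14.8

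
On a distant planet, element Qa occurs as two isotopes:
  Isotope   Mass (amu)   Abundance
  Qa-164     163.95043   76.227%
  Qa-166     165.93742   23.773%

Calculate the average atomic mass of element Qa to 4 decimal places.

164.4228 amu

The abundance-weighted mean is 0.76227 × 163.95043 + 0.23773 × 165.93742
= 124.974494 + 39.448303 = 164.422797 amu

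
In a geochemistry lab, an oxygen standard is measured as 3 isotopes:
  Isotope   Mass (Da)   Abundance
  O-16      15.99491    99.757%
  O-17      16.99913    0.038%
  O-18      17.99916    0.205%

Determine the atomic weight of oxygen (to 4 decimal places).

The abundance-weighted mean is 0.99757 × 15.99491 + 0.00038 × 16.99913 + 0.00205 × 17.99916
= 15.956042 + 0.006460 + 0.036898 = 15.999400 Da

15.9994 Da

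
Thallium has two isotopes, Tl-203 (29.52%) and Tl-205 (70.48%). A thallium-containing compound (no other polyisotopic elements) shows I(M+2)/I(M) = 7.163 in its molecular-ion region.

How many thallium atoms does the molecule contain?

For n independent Tl atoms, I(M+2)/I(M) = n · (abundance Tl-205) / (abundance Tl-203) = n · 0.7048/0.2952.
n = 7.163 × 0.2952/0.7048 = 3.00 ≈ 3

3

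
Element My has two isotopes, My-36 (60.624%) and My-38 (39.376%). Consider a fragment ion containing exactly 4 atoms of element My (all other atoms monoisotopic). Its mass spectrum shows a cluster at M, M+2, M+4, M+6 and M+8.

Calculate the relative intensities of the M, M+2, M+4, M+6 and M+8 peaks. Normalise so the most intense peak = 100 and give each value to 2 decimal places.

The 4 My atoms are independent, so intensities follow the terms of (0.60624 + 0.39376)^4.
P(M) = 0.60624^4 = 0.135076
P(M+2) = 4 × 0.60624^3 × 0.39376^1 = 0.350934
P(M+4) = 6 × 0.60624^2 × 0.39376^2 = 0.341904
P(M+6) = 4 × 0.60624^1 × 0.39376^3 = 0.148047
P(M+8) = 0.39376^4 = 0.024040
The M+2 peak is largest (0.350934); scaling to 100 gives 38.49 : 100.00 : 97.43 : 42.19 : 6.85.

38.49 : 100.00 : 97.43 : 42.19 : 6.85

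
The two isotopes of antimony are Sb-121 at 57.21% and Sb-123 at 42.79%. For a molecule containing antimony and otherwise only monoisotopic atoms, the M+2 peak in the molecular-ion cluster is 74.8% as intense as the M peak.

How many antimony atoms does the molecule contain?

1

With n Sb atoms, P(M+2)/P(M) = C(n,1)·p^(n−1)q / p^n = n·q/p = n · 0.4279/0.5721.
n = 0.748 × 0.5721/0.4279 = 1.00 ≈ 1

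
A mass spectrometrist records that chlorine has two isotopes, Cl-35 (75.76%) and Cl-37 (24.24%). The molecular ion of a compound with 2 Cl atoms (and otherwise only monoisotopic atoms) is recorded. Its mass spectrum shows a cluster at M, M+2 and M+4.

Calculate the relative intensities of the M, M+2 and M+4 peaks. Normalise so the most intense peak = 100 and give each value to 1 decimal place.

100.0 : 64.0 : 10.2

Expanding (0.7576 + 0.2424)^2:
P(M) = 0.7576^2 = 0.573958
P(M+2) = 2 × 0.7576^1 × 0.2424^1 = 0.367284
P(M+4) = 0.2424^2 = 0.058758
The M peak is largest (0.573958); scaling to 100 gives 100.0 : 64.0 : 10.2.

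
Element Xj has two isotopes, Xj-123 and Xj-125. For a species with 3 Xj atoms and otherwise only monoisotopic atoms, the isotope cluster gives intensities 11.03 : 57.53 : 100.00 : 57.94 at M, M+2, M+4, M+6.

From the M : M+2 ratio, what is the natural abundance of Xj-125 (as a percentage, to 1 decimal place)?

63.5%

Write p for the Xj-123 fraction. I(M+2)/I(M) = [C(3,1)·p^2·(1−p)] / p^3 = 3·(1−p)/p = 57.53/11.03 = 5.2158
(1−p)/p = 5.2158/3 = 1.7386  ⇒  p = 1/(1 + 1.7386) = 0.3652
Xj-123: 36.5%, Xj-125: 63.5%.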